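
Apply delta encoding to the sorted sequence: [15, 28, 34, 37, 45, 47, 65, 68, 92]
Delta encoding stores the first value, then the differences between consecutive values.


First value: 15
Deltas:
  28 - 15 = 13
  34 - 28 = 6
  37 - 34 = 3
  45 - 37 = 8
  47 - 45 = 2
  65 - 47 = 18
  68 - 65 = 3
  92 - 68 = 24


Delta encoded: [15, 13, 6, 3, 8, 2, 18, 3, 24]


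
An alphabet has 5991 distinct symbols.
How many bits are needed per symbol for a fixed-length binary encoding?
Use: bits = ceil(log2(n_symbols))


log2(5991) = 12.5486
Bracket: 2^12 = 4096 < 5991 <= 2^13 = 8192
So ceil(log2(5991)) = 13

bits = ceil(log2(5991)) = ceil(12.5486) = 13 bits


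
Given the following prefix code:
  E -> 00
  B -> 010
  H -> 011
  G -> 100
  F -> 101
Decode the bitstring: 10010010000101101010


Decoding step by step:
Bits 100 -> G
Bits 100 -> G
Bits 100 -> G
Bits 00 -> E
Bits 101 -> F
Bits 101 -> F
Bits 010 -> B


Decoded message: GGGEFFB


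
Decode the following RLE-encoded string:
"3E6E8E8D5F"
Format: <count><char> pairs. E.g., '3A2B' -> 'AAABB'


Expanding each <count><char> pair:
  3E -> 'EEE'
  6E -> 'EEEEEE'
  8E -> 'EEEEEEEE'
  8D -> 'DDDDDDDD'
  5F -> 'FFFFF'

Decoded = EEEEEEEEEEEEEEEEEDDDDDDDDFFFFF


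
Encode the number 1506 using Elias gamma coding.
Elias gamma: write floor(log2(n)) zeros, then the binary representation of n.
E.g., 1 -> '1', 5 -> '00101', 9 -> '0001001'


num_bits = floor(log2(1506)) + 1 = 11
leading_zeros = num_bits - 1 = 10
binary(1506) = 10111100010

Elias gamma(1506) = '0000000000' + '10111100010' = 000000000010111100010 (21 bits)


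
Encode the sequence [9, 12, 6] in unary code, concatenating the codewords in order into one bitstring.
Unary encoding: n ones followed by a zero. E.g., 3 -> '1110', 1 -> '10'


Encode each number as n ones followed by a terminating 0:
  9 -> 1111111110 (10 bits)
  12 -> 1111111111110 (13 bits)
  6 -> 1111110 (7 bits)
Total length = 10 + 13 + 7 = 30 bits.

Unary([9, 12, 6]) = 111111111011111111111101111110 (30 bits)


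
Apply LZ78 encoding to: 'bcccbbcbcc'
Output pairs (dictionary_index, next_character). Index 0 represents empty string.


LZ78 encoding steps:
Dictionary: {0: ''}
Step 1: w='' (idx 0), next='b' -> output (0, 'b'), add 'b' as idx 1
Step 2: w='' (idx 0), next='c' -> output (0, 'c'), add 'c' as idx 2
Step 3: w='c' (idx 2), next='c' -> output (2, 'c'), add 'cc' as idx 3
Step 4: w='b' (idx 1), next='b' -> output (1, 'b'), add 'bb' as idx 4
Step 5: w='c' (idx 2), next='b' -> output (2, 'b'), add 'cb' as idx 5
Step 6: w='cc' (idx 3), end of input -> output (3, '')


Encoded: [(0, 'b'), (0, 'c'), (2, 'c'), (1, 'b'), (2, 'b'), (3, '')]


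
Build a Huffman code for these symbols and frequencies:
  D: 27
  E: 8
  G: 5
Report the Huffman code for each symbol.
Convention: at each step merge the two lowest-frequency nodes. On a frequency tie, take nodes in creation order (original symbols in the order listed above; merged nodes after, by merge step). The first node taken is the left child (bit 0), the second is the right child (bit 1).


Huffman tree construction:
Step 1: Merge G(5) + E(8) = 13
Step 2: Merge (G+E)(13) + D(27) = 40
Read each symbol's code off the tree from the root (left child = 0, right child = 1).

Codes:
  D: 1 (length 1)
  E: 01 (length 2)
  G: 00 (length 2)
Average code length: 53/40 = 1.3250 bits/symbol


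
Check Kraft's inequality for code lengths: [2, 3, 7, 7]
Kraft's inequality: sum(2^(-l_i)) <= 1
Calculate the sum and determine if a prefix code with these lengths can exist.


Sum = 2^(-2) + 2^(-3) + 2^(-7) + 2^(-7)
    = 0.25 + 0.125 + 0.0078125 + 0.0078125
    = 50/128 = 0.390625
Since 0.390625 <= 1, Kraft's inequality IS satisfied.
A prefix code with these lengths CAN exist.

Kraft sum = 0.390625. Satisfied.


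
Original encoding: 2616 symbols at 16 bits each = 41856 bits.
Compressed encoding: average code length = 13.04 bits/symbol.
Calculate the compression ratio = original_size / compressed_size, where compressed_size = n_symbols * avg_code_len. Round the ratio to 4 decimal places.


original_size = n_symbols * orig_bits = 2616 * 16 = 41856 bits
compressed_size = n_symbols * avg_code_len = 2616 * 13.04 = 34112.64 bits
ratio = original_size / compressed_size = 41856 / 34112.64 = 1.227

Compression ratio = 1.227


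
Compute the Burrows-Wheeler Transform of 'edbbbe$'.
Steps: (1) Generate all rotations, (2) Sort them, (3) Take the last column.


Rotations (sorted):
  0: $edbbbe -> last char: e
  1: bbbe$ed -> last char: d
  2: bbe$edb -> last char: b
  3: be$edbb -> last char: b
  4: dbbbe$e -> last char: e
  5: e$edbbb -> last char: b
  6: edbbbe$ -> last char: $


BWT = edbbeb$


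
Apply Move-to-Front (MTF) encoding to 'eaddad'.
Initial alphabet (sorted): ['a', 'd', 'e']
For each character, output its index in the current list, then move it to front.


MTF encoding:
'e': index 2 in ['a', 'd', 'e'] -> ['e', 'a', 'd']
'a': index 1 in ['e', 'a', 'd'] -> ['a', 'e', 'd']
'd': index 2 in ['a', 'e', 'd'] -> ['d', 'a', 'e']
'd': index 0 in ['d', 'a', 'e'] -> ['d', 'a', 'e']
'a': index 1 in ['d', 'a', 'e'] -> ['a', 'd', 'e']
'd': index 1 in ['a', 'd', 'e'] -> ['d', 'a', 'e']


Output: [2, 1, 2, 0, 1, 1]


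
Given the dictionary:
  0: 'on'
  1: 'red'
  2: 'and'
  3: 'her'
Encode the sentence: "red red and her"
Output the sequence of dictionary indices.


Look up each word in the dictionary:
  'red' -> 1
  'red' -> 1
  'and' -> 2
  'her' -> 3

Encoded: [1, 1, 2, 3]


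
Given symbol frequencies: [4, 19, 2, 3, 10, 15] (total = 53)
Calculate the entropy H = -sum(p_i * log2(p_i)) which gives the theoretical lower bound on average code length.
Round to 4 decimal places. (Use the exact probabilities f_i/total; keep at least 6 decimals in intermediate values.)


Per-symbol terms -p_i * log2(p_i) with p_i = f_i/53:
  p = 4/53 = 0.075472: log2(p) = -3.727920, -p*log2(p) = 0.281352
  p = 19/53 = 0.358491: log2(p) = -1.479993, -p*log2(p) = 0.530564
  p = 2/53 = 0.037736: log2(p) = -4.727920, -p*log2(p) = 0.178412
  p = 3/53 = 0.056604: log2(p) = -4.142958, -p*log2(p) = 0.234507
  p = 10/53 = 0.188679: log2(p) = -2.405992, -p*log2(p) = 0.453961
  p = 15/53 = 0.283019: log2(p) = -1.821030, -p*log2(p) = 0.515386
H = 0.281352 + 0.530564 + 0.178412 + 0.234507 + 0.453961 + 0.515386 = 2.194182

H = 2.1942 bits/symbol


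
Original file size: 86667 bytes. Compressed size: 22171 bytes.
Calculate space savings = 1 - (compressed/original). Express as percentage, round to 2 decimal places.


ratio = compressed/original = 22171/86667 = 0.255818
savings = 1 - ratio = 1 - 0.255818 = 0.744182
as a percentage: 0.744182 * 100 = 74.42%

Space savings = 1 - 22171/86667 = 74.42%


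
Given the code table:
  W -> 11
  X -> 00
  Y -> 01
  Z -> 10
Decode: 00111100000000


Decoding:
00 -> X
11 -> W
11 -> W
00 -> X
00 -> X
00 -> X
00 -> X


Result: XWWXXXX


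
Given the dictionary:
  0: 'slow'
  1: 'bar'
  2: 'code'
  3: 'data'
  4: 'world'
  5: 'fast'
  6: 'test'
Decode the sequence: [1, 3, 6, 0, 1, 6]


Look up each index in the dictionary:
  1 -> 'bar'
  3 -> 'data'
  6 -> 'test'
  0 -> 'slow'
  1 -> 'bar'
  6 -> 'test'

Decoded: "bar data test slow bar test"


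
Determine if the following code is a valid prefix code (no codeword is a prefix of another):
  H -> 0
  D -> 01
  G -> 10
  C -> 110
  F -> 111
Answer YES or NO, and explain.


Checking each pair (does one codeword prefix another?):
  H='0' vs D='01': prefix -- VIOLATION

NO -- this is NOT a valid prefix code. H (0) is a prefix of D (01).


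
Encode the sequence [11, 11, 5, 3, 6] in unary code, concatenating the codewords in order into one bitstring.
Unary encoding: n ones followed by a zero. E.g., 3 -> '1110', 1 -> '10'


Encode each number as n ones followed by a terminating 0:
  11 -> 111111111110 (12 bits)
  11 -> 111111111110 (12 bits)
  5 -> 111110 (6 bits)
  3 -> 1110 (4 bits)
  6 -> 1111110 (7 bits)
Total length = 12 + 12 + 6 + 4 + 7 = 41 bits.

Unary([11, 11, 5, 3, 6]) = 11111111111011111111111011111011101111110 (41 bits)


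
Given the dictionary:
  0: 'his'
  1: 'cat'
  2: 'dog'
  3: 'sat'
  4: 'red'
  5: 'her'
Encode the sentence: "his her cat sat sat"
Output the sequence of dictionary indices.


Look up each word in the dictionary:
  'his' -> 0
  'her' -> 5
  'cat' -> 1
  'sat' -> 3
  'sat' -> 3

Encoded: [0, 5, 1, 3, 3]


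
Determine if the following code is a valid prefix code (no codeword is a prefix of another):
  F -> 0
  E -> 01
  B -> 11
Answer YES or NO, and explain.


Checking each pair (does one codeword prefix another?):
  F='0' vs E='01': prefix -- VIOLATION

NO -- this is NOT a valid prefix code. F (0) is a prefix of E (01).


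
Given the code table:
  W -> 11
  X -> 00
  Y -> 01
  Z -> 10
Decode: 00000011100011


Decoding:
00 -> X
00 -> X
00 -> X
11 -> W
10 -> Z
00 -> X
11 -> W


Result: XXXWZXW


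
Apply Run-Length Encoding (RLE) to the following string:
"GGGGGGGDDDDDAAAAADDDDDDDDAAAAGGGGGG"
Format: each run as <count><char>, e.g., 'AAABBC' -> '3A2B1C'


Scanning runs left to right:
  i=0: run of 'G' x 7 -> '7G'
  i=7: run of 'D' x 5 -> '5D'
  i=12: run of 'A' x 5 -> '5A'
  i=17: run of 'D' x 8 -> '8D'
  i=25: run of 'A' x 4 -> '4A'
  i=29: run of 'G' x 6 -> '6G'

RLE = 7G5D5A8D4A6G


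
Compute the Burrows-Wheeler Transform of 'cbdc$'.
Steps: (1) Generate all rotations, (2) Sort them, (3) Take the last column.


Rotations (sorted):
  0: $cbdc -> last char: c
  1: bdc$c -> last char: c
  2: c$cbd -> last char: d
  3: cbdc$ -> last char: $
  4: dc$cb -> last char: b


BWT = ccd$b


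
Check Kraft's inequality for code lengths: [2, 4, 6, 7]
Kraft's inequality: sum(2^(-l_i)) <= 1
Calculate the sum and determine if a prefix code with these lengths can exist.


Sum = 2^(-2) + 2^(-4) + 2^(-6) + 2^(-7)
    = 0.25 + 0.0625 + 0.015625 + 0.0078125
    = 43/128 = 0.3359375
Since 0.3359375 <= 1, Kraft's inequality IS satisfied.
A prefix code with these lengths CAN exist.

Kraft sum = 0.3359375. Satisfied.


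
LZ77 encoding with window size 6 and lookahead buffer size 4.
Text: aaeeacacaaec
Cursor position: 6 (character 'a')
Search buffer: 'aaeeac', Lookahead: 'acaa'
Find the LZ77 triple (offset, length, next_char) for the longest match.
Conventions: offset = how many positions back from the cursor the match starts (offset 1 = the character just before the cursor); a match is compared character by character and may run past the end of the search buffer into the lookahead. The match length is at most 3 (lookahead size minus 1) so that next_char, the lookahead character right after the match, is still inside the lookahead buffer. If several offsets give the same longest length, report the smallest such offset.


Try each offset into the search buffer:
  offset=1 (pos 5, char 'c'): match length 0
  offset=2 (pos 4, char 'a'): match length 3
  offset=3 (pos 3, char 'e'): match length 0
  offset=4 (pos 2, char 'e'): match length 0
  offset=5 (pos 1, char 'a'): match length 1
  offset=6 (pos 0, char 'a'): match length 1
Longest match has length 3 at offset 2.
next_char = character at position 6 + 3 = 9 -> 'a'

Best match: offset=2, length=3 (matching 'aca' starting at position 4)
LZ77 triple: (2, 3, 'a')


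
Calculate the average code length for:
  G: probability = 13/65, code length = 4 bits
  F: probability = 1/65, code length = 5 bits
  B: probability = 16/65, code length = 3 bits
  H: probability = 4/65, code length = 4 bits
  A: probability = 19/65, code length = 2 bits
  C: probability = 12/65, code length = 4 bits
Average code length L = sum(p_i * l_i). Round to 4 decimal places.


Weighted contributions p_i * l_i:
  G: (13/65) * 4 = 52/65
  F: (1/65) * 5 = 5/65
  B: (16/65) * 3 = 48/65
  H: (4/65) * 4 = 16/65
  A: (19/65) * 2 = 38/65
  C: (12/65) * 4 = 48/65
Sum = (52 + 5 + 48 + 16 + 38 + 48)/65 = 207/65

L = 207/65 = 3.1846 bits/symbol


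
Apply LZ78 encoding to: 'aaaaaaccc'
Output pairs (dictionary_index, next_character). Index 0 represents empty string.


LZ78 encoding steps:
Dictionary: {0: ''}
Step 1: w='' (idx 0), next='a' -> output (0, 'a'), add 'a' as idx 1
Step 2: w='a' (idx 1), next='a' -> output (1, 'a'), add 'aa' as idx 2
Step 3: w='aa' (idx 2), next='a' -> output (2, 'a'), add 'aaa' as idx 3
Step 4: w='' (idx 0), next='c' -> output (0, 'c'), add 'c' as idx 4
Step 5: w='c' (idx 4), next='c' -> output (4, 'c'), add 'cc' as idx 5


Encoded: [(0, 'a'), (1, 'a'), (2, 'a'), (0, 'c'), (4, 'c')]


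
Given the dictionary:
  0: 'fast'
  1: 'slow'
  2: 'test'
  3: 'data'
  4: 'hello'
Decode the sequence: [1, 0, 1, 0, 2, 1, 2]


Look up each index in the dictionary:
  1 -> 'slow'
  0 -> 'fast'
  1 -> 'slow'
  0 -> 'fast'
  2 -> 'test'
  1 -> 'slow'
  2 -> 'test'

Decoded: "slow fast slow fast test slow test"


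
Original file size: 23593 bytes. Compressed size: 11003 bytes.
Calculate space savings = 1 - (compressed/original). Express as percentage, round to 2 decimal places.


ratio = compressed/original = 11003/23593 = 0.466367
savings = 1 - ratio = 1 - 0.466367 = 0.533633
as a percentage: 0.533633 * 100 = 53.36%

Space savings = 1 - 11003/23593 = 53.36%


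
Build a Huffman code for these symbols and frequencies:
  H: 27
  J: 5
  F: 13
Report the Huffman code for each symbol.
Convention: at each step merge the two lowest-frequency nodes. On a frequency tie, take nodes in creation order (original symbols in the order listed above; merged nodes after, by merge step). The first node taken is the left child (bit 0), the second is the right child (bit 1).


Huffman tree construction:
Step 1: Merge J(5) + F(13) = 18
Step 2: Merge (J+F)(18) + H(27) = 45
Read each symbol's code off the tree from the root (left child = 0, right child = 1).

Codes:
  H: 1 (length 1)
  J: 00 (length 2)
  F: 01 (length 2)
Average code length: 63/45 = 1.4000 bits/symbol


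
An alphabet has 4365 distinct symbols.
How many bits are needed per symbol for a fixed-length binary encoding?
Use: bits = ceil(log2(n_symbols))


log2(4365) = 12.0918
Bracket: 2^12 = 4096 < 4365 <= 2^13 = 8192
So ceil(log2(4365)) = 13

bits = ceil(log2(4365)) = ceil(12.0918) = 13 bits


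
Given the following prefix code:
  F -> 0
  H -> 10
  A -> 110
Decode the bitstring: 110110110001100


Decoding step by step:
Bits 110 -> A
Bits 110 -> A
Bits 110 -> A
Bits 0 -> F
Bits 0 -> F
Bits 110 -> A
Bits 0 -> F


Decoded message: AAAFFAF


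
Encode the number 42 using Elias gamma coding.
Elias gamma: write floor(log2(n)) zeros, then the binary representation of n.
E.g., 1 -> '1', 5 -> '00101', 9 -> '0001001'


num_bits = floor(log2(42)) + 1 = 6
leading_zeros = num_bits - 1 = 5
binary(42) = 101010

Elias gamma(42) = '00000' + '101010' = 00000101010 (11 bits)


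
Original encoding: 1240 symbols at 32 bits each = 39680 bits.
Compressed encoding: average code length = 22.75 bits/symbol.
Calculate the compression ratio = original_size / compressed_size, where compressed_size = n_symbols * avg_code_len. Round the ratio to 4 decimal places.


original_size = n_symbols * orig_bits = 1240 * 32 = 39680 bits
compressed_size = n_symbols * avg_code_len = 1240 * 22.75 = 28210.0 bits
ratio = original_size / compressed_size = 39680 / 28210.0 = 1.4066

Compression ratio = 1.4066


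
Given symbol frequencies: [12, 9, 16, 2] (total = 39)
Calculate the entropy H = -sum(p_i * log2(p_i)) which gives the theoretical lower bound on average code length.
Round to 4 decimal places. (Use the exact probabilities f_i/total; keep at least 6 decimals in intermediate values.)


Per-symbol terms -p_i * log2(p_i) with p_i = f_i/39:
  p = 12/39 = 0.307692: log2(p) = -1.700440, -p*log2(p) = 0.523212
  p = 9/39 = 0.230769: log2(p) = -2.115477, -p*log2(p) = 0.488187
  p = 16/39 = 0.410256: log2(p) = -1.285402, -p*log2(p) = 0.527345
  p = 2/39 = 0.051282: log2(p) = -4.285402, -p*log2(p) = 0.219764
H = 0.523212 + 0.488187 + 0.527345 + 0.219764 = 1.758508

H = 1.7585 bits/symbol


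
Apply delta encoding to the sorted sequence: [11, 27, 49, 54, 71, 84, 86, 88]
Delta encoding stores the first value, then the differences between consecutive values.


First value: 11
Deltas:
  27 - 11 = 16
  49 - 27 = 22
  54 - 49 = 5
  71 - 54 = 17
  84 - 71 = 13
  86 - 84 = 2
  88 - 86 = 2


Delta encoded: [11, 16, 22, 5, 17, 13, 2, 2]


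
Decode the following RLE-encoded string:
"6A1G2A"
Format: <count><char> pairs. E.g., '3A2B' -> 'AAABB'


Expanding each <count><char> pair:
  6A -> 'AAAAAA'
  1G -> 'G'
  2A -> 'AA'

Decoded = AAAAAAGAA


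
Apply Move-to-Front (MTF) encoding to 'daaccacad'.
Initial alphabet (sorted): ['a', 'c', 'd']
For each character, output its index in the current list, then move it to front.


MTF encoding:
'd': index 2 in ['a', 'c', 'd'] -> ['d', 'a', 'c']
'a': index 1 in ['d', 'a', 'c'] -> ['a', 'd', 'c']
'a': index 0 in ['a', 'd', 'c'] -> ['a', 'd', 'c']
'c': index 2 in ['a', 'd', 'c'] -> ['c', 'a', 'd']
'c': index 0 in ['c', 'a', 'd'] -> ['c', 'a', 'd']
'a': index 1 in ['c', 'a', 'd'] -> ['a', 'c', 'd']
'c': index 1 in ['a', 'c', 'd'] -> ['c', 'a', 'd']
'a': index 1 in ['c', 'a', 'd'] -> ['a', 'c', 'd']
'd': index 2 in ['a', 'c', 'd'] -> ['d', 'a', 'c']


Output: [2, 1, 0, 2, 0, 1, 1, 1, 2]


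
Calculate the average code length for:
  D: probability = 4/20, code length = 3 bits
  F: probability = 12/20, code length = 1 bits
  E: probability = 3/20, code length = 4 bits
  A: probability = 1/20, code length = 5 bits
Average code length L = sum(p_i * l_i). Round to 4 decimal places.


Weighted contributions p_i * l_i:
  D: (4/20) * 3 = 12/20
  F: (12/20) * 1 = 12/20
  E: (3/20) * 4 = 12/20
  A: (1/20) * 5 = 5/20
Sum = (12 + 12 + 12 + 5)/20 = 41/20

L = 41/20 = 2.0500 bits/symbol


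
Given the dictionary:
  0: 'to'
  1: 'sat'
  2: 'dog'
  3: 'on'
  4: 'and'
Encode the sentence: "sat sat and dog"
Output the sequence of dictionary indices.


Look up each word in the dictionary:
  'sat' -> 1
  'sat' -> 1
  'and' -> 4
  'dog' -> 2

Encoded: [1, 1, 4, 2]


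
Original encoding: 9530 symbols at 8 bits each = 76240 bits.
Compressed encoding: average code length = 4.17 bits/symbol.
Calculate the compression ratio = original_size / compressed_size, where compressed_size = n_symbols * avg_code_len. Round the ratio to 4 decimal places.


original_size = n_symbols * orig_bits = 9530 * 8 = 76240 bits
compressed_size = n_symbols * avg_code_len = 9530 * 4.17 = 39740.1 bits
ratio = original_size / compressed_size = 76240 / 39740.1 = 1.9185

Compression ratio = 1.9185


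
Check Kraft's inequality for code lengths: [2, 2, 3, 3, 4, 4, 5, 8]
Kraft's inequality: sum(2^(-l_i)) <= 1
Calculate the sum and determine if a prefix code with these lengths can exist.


Sum = 2^(-2) + 2^(-2) + 2^(-3) + 2^(-3) + 2^(-4) + 2^(-4) + 2^(-5) + 2^(-8)
    = 0.25 + 0.25 + 0.125 + 0.125 + 0.0625 + 0.0625 + 0.03125 + 0.00390625
    = 233/256 = 0.91015625
Since 0.91015625 <= 1, Kraft's inequality IS satisfied.
A prefix code with these lengths CAN exist.

Kraft sum = 0.91015625. Satisfied.


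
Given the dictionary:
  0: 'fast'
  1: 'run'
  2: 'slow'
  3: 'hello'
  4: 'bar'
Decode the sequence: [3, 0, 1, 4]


Look up each index in the dictionary:
  3 -> 'hello'
  0 -> 'fast'
  1 -> 'run'
  4 -> 'bar'

Decoded: "hello fast run bar"


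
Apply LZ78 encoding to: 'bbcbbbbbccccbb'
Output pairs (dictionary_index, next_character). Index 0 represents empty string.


LZ78 encoding steps:
Dictionary: {0: ''}
Step 1: w='' (idx 0), next='b' -> output (0, 'b'), add 'b' as idx 1
Step 2: w='b' (idx 1), next='c' -> output (1, 'c'), add 'bc' as idx 2
Step 3: w='b' (idx 1), next='b' -> output (1, 'b'), add 'bb' as idx 3
Step 4: w='bb' (idx 3), next='b' -> output (3, 'b'), add 'bbb' as idx 4
Step 5: w='' (idx 0), next='c' -> output (0, 'c'), add 'c' as idx 5
Step 6: w='c' (idx 5), next='c' -> output (5, 'c'), add 'cc' as idx 6
Step 7: w='c' (idx 5), next='b' -> output (5, 'b'), add 'cb' as idx 7
Step 8: w='b' (idx 1), end of input -> output (1, '')


Encoded: [(0, 'b'), (1, 'c'), (1, 'b'), (3, 'b'), (0, 'c'), (5, 'c'), (5, 'b'), (1, '')]


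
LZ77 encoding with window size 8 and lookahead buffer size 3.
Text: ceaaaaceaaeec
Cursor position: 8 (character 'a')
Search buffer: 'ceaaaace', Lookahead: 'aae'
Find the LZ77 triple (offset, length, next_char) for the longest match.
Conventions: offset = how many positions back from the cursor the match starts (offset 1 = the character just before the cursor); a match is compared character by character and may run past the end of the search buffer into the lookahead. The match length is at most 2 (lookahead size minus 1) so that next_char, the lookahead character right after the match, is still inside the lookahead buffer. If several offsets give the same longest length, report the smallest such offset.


Try each offset into the search buffer:
  offset=1 (pos 7, char 'e'): match length 0
  offset=2 (pos 6, char 'c'): match length 0
  offset=3 (pos 5, char 'a'): match length 1
  offset=4 (pos 4, char 'a'): match length 2
  offset=5 (pos 3, char 'a'): match length 2
  offset=6 (pos 2, char 'a'): match length 2
  offset=7 (pos 1, char 'e'): match length 0
  offset=8 (pos 0, char 'c'): match length 0
Longest match has length 2, found at offsets 4, 5, 6; take the smallest, offset 4.
next_char = character at position 8 + 2 = 10 -> 'e'

Best match: offset=4, length=2 (matching 'aa' starting at position 4)
LZ77 triple: (4, 2, 'e')


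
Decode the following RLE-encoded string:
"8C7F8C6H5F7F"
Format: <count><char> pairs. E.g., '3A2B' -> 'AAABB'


Expanding each <count><char> pair:
  8C -> 'CCCCCCCC'
  7F -> 'FFFFFFF'
  8C -> 'CCCCCCCC'
  6H -> 'HHHHHH'
  5F -> 'FFFFF'
  7F -> 'FFFFFFF'

Decoded = CCCCCCCCFFFFFFFCCCCCCCCHHHHHHFFFFFFFFFFFF


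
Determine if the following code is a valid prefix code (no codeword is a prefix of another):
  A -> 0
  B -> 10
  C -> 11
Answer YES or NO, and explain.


Checking each pair (does one codeword prefix another?):
  A='0' vs B='10': no prefix
  A='0' vs C='11': no prefix
  B='10' vs A='0': no prefix
  B='10' vs C='11': no prefix
  C='11' vs A='0': no prefix
  C='11' vs B='10': no prefix
No violation found over all pairs.

YES -- this is a valid prefix code. No codeword is a prefix of any other codeword.


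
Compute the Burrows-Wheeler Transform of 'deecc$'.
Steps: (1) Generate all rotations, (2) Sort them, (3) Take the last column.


Rotations (sorted):
  0: $deecc -> last char: c
  1: c$deec -> last char: c
  2: cc$dee -> last char: e
  3: deecc$ -> last char: $
  4: ecc$de -> last char: e
  5: eecc$d -> last char: d


BWT = cce$ed


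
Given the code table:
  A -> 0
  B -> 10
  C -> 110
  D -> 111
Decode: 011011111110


Decoding:
0 -> A
110 -> C
111 -> D
111 -> D
10 -> B


Result: ACDDB


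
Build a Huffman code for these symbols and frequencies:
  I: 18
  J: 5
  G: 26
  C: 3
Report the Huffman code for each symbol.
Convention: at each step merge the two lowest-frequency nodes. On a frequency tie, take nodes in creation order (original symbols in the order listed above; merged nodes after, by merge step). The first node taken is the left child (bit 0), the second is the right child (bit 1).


Huffman tree construction:
Step 1: Merge C(3) + J(5) = 8
Step 2: Merge (C+J)(8) + I(18) = 26
Step 3: Merge G(26) + ((C+J)+I)(26) = 52
Read each symbol's code off the tree from the root (left child = 0, right child = 1).

Codes:
  I: 11 (length 2)
  J: 101 (length 3)
  G: 0 (length 1)
  C: 100 (length 3)
Average code length: 86/52 = 1.6538 bits/symbol


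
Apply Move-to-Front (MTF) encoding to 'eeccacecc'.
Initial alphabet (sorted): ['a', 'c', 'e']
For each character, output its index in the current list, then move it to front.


MTF encoding:
'e': index 2 in ['a', 'c', 'e'] -> ['e', 'a', 'c']
'e': index 0 in ['e', 'a', 'c'] -> ['e', 'a', 'c']
'c': index 2 in ['e', 'a', 'c'] -> ['c', 'e', 'a']
'c': index 0 in ['c', 'e', 'a'] -> ['c', 'e', 'a']
'a': index 2 in ['c', 'e', 'a'] -> ['a', 'c', 'e']
'c': index 1 in ['a', 'c', 'e'] -> ['c', 'a', 'e']
'e': index 2 in ['c', 'a', 'e'] -> ['e', 'c', 'a']
'c': index 1 in ['e', 'c', 'a'] -> ['c', 'e', 'a']
'c': index 0 in ['c', 'e', 'a'] -> ['c', 'e', 'a']


Output: [2, 0, 2, 0, 2, 1, 2, 1, 0]


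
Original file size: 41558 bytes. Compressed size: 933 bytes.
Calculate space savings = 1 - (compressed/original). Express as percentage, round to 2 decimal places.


ratio = compressed/original = 933/41558 = 0.022451
savings = 1 - ratio = 1 - 0.022451 = 0.977549
as a percentage: 0.977549 * 100 = 97.75%

Space savings = 1 - 933/41558 = 97.75%


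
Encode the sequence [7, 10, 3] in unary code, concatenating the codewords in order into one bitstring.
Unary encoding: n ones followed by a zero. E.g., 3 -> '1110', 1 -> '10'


Encode each number as n ones followed by a terminating 0:
  7 -> 11111110 (8 bits)
  10 -> 11111111110 (11 bits)
  3 -> 1110 (4 bits)
Total length = 8 + 11 + 4 = 23 bits.

Unary([7, 10, 3]) = 11111110111111111101110 (23 bits)


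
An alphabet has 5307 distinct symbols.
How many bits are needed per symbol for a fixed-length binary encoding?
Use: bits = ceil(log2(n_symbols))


log2(5307) = 12.3737
Bracket: 2^12 = 4096 < 5307 <= 2^13 = 8192
So ceil(log2(5307)) = 13

bits = ceil(log2(5307)) = ceil(12.3737) = 13 bits


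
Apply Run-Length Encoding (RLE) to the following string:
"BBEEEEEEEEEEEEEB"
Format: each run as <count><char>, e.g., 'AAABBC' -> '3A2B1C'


Scanning runs left to right:
  i=0: run of 'B' x 2 -> '2B'
  i=2: run of 'E' x 13 -> '13E'
  i=15: run of 'B' x 1 -> '1B'

RLE = 2B13E1B


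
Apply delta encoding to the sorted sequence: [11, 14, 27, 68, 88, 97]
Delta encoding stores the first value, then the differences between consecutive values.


First value: 11
Deltas:
  14 - 11 = 3
  27 - 14 = 13
  68 - 27 = 41
  88 - 68 = 20
  97 - 88 = 9


Delta encoded: [11, 3, 13, 41, 20, 9]


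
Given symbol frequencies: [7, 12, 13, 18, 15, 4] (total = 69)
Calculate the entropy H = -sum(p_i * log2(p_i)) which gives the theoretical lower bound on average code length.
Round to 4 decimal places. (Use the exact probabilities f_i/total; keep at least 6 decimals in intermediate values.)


Per-symbol terms -p_i * log2(p_i) with p_i = f_i/69:
  p = 7/69 = 0.101449: log2(p) = -3.301170, -p*log2(p) = 0.334901
  p = 12/69 = 0.173913: log2(p) = -2.523562, -p*log2(p) = 0.438880
  p = 13/69 = 0.188406: log2(p) = -2.408085, -p*log2(p) = 0.453697
  p = 18/69 = 0.260870: log2(p) = -1.938599, -p*log2(p) = 0.505722
  p = 15/69 = 0.217391: log2(p) = -2.201634, -p*log2(p) = 0.478616
  p = 4/69 = 0.057971: log2(p) = -4.108524, -p*log2(p) = 0.238175
H = 0.334901 + 0.438880 + 0.453697 + 0.505722 + 0.478616 + 0.238175 = 2.449991

H = 2.45 bits/symbol


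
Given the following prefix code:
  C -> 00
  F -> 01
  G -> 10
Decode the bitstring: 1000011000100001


Decoding step by step:
Bits 10 -> G
Bits 00 -> C
Bits 01 -> F
Bits 10 -> G
Bits 00 -> C
Bits 10 -> G
Bits 00 -> C
Bits 01 -> F


Decoded message: GCFGCGCF


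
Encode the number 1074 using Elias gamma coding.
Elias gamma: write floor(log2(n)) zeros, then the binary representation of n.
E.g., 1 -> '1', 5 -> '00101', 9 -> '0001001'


num_bits = floor(log2(1074)) + 1 = 11
leading_zeros = num_bits - 1 = 10
binary(1074) = 10000110010

Elias gamma(1074) = '0000000000' + '10000110010' = 000000000010000110010 (21 bits)


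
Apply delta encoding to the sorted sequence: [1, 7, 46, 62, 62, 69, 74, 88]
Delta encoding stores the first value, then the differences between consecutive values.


First value: 1
Deltas:
  7 - 1 = 6
  46 - 7 = 39
  62 - 46 = 16
  62 - 62 = 0
  69 - 62 = 7
  74 - 69 = 5
  88 - 74 = 14


Delta encoded: [1, 6, 39, 16, 0, 7, 5, 14]


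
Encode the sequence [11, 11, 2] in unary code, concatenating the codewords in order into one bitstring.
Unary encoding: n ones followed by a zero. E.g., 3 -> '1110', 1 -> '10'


Encode each number as n ones followed by a terminating 0:
  11 -> 111111111110 (12 bits)
  11 -> 111111111110 (12 bits)
  2 -> 110 (3 bits)
Total length = 12 + 12 + 3 = 27 bits.

Unary([11, 11, 2]) = 111111111110111111111110110 (27 bits)


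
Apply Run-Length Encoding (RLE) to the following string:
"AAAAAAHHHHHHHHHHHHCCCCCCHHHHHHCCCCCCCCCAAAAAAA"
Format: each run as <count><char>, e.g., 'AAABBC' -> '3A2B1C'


Scanning runs left to right:
  i=0: run of 'A' x 6 -> '6A'
  i=6: run of 'H' x 12 -> '12H'
  i=18: run of 'C' x 6 -> '6C'
  i=24: run of 'H' x 6 -> '6H'
  i=30: run of 'C' x 9 -> '9C'
  i=39: run of 'A' x 7 -> '7A'

RLE = 6A12H6C6H9C7A


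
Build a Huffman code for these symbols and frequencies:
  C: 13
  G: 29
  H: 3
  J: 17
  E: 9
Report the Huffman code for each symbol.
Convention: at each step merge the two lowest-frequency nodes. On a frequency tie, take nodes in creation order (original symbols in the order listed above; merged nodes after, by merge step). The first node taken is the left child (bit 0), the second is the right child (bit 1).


Huffman tree construction:
Step 1: Merge H(3) + E(9) = 12
Step 2: Merge (H+E)(12) + C(13) = 25
Step 3: Merge J(17) + ((H+E)+C)(25) = 42
Step 4: Merge G(29) + (J+((H+E)+C))(42) = 71
Read each symbol's code off the tree from the root (left child = 0, right child = 1).

Codes:
  C: 111 (length 3)
  G: 0 (length 1)
  H: 1100 (length 4)
  J: 10 (length 2)
  E: 1101 (length 4)
Average code length: 150/71 = 2.1127 bits/symbol


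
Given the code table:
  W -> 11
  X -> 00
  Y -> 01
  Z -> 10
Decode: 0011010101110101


Decoding:
00 -> X
11 -> W
01 -> Y
01 -> Y
01 -> Y
11 -> W
01 -> Y
01 -> Y


Result: XWYYYWYY


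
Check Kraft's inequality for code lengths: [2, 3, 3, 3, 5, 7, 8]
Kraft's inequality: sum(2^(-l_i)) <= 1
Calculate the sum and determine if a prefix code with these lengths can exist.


Sum = 2^(-2) + 2^(-3) + 2^(-3) + 2^(-3) + 2^(-5) + 2^(-7) + 2^(-8)
    = 0.25 + 0.125 + 0.125 + 0.125 + 0.03125 + 0.0078125 + 0.00390625
    = 171/256 = 0.66796875
Since 0.66796875 <= 1, Kraft's inequality IS satisfied.
A prefix code with these lengths CAN exist.

Kraft sum = 0.66796875. Satisfied.


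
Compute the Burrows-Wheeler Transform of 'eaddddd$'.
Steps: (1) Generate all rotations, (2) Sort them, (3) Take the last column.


Rotations (sorted):
  0: $eaddddd -> last char: d
  1: addddd$e -> last char: e
  2: d$eadddd -> last char: d
  3: dd$eaddd -> last char: d
  4: ddd$eadd -> last char: d
  5: dddd$ead -> last char: d
  6: ddddd$ea -> last char: a
  7: eaddddd$ -> last char: $


BWT = dedddda$


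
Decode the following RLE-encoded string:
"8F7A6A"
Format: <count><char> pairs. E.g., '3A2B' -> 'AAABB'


Expanding each <count><char> pair:
  8F -> 'FFFFFFFF'
  7A -> 'AAAAAAA'
  6A -> 'AAAAAA'

Decoded = FFFFFFFFAAAAAAAAAAAAA


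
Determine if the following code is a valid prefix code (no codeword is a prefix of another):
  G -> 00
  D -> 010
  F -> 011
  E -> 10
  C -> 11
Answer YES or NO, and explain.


Checking each pair (does one codeword prefix another?):
  G='00' vs D='010': no prefix
  G='00' vs F='011': no prefix
  G='00' vs E='10': no prefix
  G='00' vs C='11': no prefix
  D='010' vs G='00': no prefix
  D='010' vs F='011': no prefix
  D='010' vs E='10': no prefix
  D='010' vs C='11': no prefix
  F='011' vs G='00': no prefix
  F='011' vs D='010': no prefix
  F='011' vs E='10': no prefix
  F='011' vs C='11': no prefix
  E='10' vs G='00': no prefix
  E='10' vs D='010': no prefix
  E='10' vs F='011': no prefix
  E='10' vs C='11': no prefix
  C='11' vs G='00': no prefix
  C='11' vs D='010': no prefix
  C='11' vs F='011': no prefix
  C='11' vs E='10': no prefix
No violation found over all pairs.

YES -- this is a valid prefix code. No codeword is a prefix of any other codeword.


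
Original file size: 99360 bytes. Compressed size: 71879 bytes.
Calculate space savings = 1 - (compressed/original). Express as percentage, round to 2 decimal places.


ratio = compressed/original = 71879/99360 = 0.72342
savings = 1 - ratio = 1 - 0.72342 = 0.27658
as a percentage: 0.27658 * 100 = 27.66%

Space savings = 1 - 71879/99360 = 27.66%


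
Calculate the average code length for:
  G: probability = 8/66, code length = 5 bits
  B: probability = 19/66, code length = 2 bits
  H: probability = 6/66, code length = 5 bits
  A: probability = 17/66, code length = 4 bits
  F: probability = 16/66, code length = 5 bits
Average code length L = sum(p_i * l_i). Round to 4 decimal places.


Weighted contributions p_i * l_i:
  G: (8/66) * 5 = 40/66
  B: (19/66) * 2 = 38/66
  H: (6/66) * 5 = 30/66
  A: (17/66) * 4 = 68/66
  F: (16/66) * 5 = 80/66
Sum = (40 + 38 + 30 + 68 + 80)/66 = 256/66

L = 256/66 = 3.8788 bits/symbol


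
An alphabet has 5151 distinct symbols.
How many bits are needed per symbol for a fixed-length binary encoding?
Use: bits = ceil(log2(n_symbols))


log2(5151) = 12.3306
Bracket: 2^12 = 4096 < 5151 <= 2^13 = 8192
So ceil(log2(5151)) = 13

bits = ceil(log2(5151)) = ceil(12.3306) = 13 bits


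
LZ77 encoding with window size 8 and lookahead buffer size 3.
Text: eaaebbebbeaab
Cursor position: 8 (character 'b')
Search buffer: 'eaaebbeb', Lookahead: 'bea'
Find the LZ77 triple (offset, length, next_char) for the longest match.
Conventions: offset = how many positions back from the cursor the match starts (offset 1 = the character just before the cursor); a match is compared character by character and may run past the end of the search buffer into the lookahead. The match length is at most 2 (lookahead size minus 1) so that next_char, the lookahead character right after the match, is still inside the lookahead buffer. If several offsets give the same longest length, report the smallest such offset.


Try each offset into the search buffer:
  offset=1 (pos 7, char 'b'): match length 1
  offset=2 (pos 6, char 'e'): match length 0
  offset=3 (pos 5, char 'b'): match length 2
  offset=4 (pos 4, char 'b'): match length 1
  offset=5 (pos 3, char 'e'): match length 0
  offset=6 (pos 2, char 'a'): match length 0
  offset=7 (pos 1, char 'a'): match length 0
  offset=8 (pos 0, char 'e'): match length 0
Longest match has length 2 at offset 3.
next_char = character at position 8 + 2 = 10 -> 'a'

Best match: offset=3, length=2 (matching 'be' starting at position 5)
LZ77 triple: (3, 2, 'a')


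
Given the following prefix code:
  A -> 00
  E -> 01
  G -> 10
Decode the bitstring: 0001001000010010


Decoding step by step:
Bits 00 -> A
Bits 01 -> E
Bits 00 -> A
Bits 10 -> G
Bits 00 -> A
Bits 01 -> E
Bits 00 -> A
Bits 10 -> G


Decoded message: AEAGAEAG


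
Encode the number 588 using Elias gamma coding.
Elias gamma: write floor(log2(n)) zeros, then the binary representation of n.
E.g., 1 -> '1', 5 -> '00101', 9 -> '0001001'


num_bits = floor(log2(588)) + 1 = 10
leading_zeros = num_bits - 1 = 9
binary(588) = 1001001100

Elias gamma(588) = '000000000' + '1001001100' = 0000000001001001100 (19 bits)


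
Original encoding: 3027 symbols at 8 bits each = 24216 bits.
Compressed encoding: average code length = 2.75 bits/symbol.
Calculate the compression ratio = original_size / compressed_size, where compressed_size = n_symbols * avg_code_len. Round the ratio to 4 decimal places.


original_size = n_symbols * orig_bits = 3027 * 8 = 24216 bits
compressed_size = n_symbols * avg_code_len = 3027 * 2.75 = 8324.25 bits
ratio = original_size / compressed_size = 24216 / 8324.25 = 2.9091

Compression ratio = 2.9091


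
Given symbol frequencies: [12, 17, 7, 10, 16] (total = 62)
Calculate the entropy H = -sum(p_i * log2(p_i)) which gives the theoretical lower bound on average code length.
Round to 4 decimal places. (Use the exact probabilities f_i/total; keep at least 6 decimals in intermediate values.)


Per-symbol terms -p_i * log2(p_i) with p_i = f_i/62:
  p = 12/62 = 0.193548: log2(p) = -2.369234, -p*log2(p) = 0.458561
  p = 17/62 = 0.274194: log2(p) = -1.866733, -p*log2(p) = 0.511846
  p = 7/62 = 0.112903: log2(p) = -3.146841, -p*log2(p) = 0.355289
  p = 10/62 = 0.161290: log2(p) = -2.632268, -p*log2(p) = 0.424559
  p = 16/62 = 0.258065: log2(p) = -1.954196, -p*log2(p) = 0.504309
H = 0.458561 + 0.511846 + 0.355289 + 0.424559 + 0.504309 = 2.254564

H = 2.2546 bits/symbol


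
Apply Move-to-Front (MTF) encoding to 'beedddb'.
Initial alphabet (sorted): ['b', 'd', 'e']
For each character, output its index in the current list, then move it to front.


MTF encoding:
'b': index 0 in ['b', 'd', 'e'] -> ['b', 'd', 'e']
'e': index 2 in ['b', 'd', 'e'] -> ['e', 'b', 'd']
'e': index 0 in ['e', 'b', 'd'] -> ['e', 'b', 'd']
'd': index 2 in ['e', 'b', 'd'] -> ['d', 'e', 'b']
'd': index 0 in ['d', 'e', 'b'] -> ['d', 'e', 'b']
'd': index 0 in ['d', 'e', 'b'] -> ['d', 'e', 'b']
'b': index 2 in ['d', 'e', 'b'] -> ['b', 'd', 'e']


Output: [0, 2, 0, 2, 0, 0, 2]


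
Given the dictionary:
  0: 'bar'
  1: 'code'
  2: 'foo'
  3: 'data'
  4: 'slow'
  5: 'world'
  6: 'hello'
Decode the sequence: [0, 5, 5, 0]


Look up each index in the dictionary:
  0 -> 'bar'
  5 -> 'world'
  5 -> 'world'
  0 -> 'bar'

Decoded: "bar world world bar"


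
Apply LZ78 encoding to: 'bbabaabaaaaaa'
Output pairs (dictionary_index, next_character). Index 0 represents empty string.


LZ78 encoding steps:
Dictionary: {0: ''}
Step 1: w='' (idx 0), next='b' -> output (0, 'b'), add 'b' as idx 1
Step 2: w='b' (idx 1), next='a' -> output (1, 'a'), add 'ba' as idx 2
Step 3: w='ba' (idx 2), next='a' -> output (2, 'a'), add 'baa' as idx 3
Step 4: w='baa' (idx 3), next='a' -> output (3, 'a'), add 'baaa' as idx 4
Step 5: w='' (idx 0), next='a' -> output (0, 'a'), add 'a' as idx 5
Step 6: w='a' (idx 5), next='a' -> output (5, 'a'), add 'aa' as idx 6


Encoded: [(0, 'b'), (1, 'a'), (2, 'a'), (3, 'a'), (0, 'a'), (5, 'a')]


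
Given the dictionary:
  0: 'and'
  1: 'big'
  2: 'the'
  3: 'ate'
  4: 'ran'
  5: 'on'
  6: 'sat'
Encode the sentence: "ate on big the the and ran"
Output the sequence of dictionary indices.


Look up each word in the dictionary:
  'ate' -> 3
  'on' -> 5
  'big' -> 1
  'the' -> 2
  'the' -> 2
  'and' -> 0
  'ran' -> 4

Encoded: [3, 5, 1, 2, 2, 0, 4]


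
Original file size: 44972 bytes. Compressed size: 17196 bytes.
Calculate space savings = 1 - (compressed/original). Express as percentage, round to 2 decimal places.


ratio = compressed/original = 17196/44972 = 0.382371
savings = 1 - ratio = 1 - 0.382371 = 0.617629
as a percentage: 0.617629 * 100 = 61.76%

Space savings = 1 - 17196/44972 = 61.76%


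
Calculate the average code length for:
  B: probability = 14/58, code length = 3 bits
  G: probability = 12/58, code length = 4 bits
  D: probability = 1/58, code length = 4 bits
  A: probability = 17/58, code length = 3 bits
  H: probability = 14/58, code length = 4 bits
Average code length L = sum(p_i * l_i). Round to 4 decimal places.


Weighted contributions p_i * l_i:
  B: (14/58) * 3 = 42/58
  G: (12/58) * 4 = 48/58
  D: (1/58) * 4 = 4/58
  A: (17/58) * 3 = 51/58
  H: (14/58) * 4 = 56/58
Sum = (42 + 48 + 4 + 51 + 56)/58 = 201/58

L = 201/58 = 3.4655 bits/symbol


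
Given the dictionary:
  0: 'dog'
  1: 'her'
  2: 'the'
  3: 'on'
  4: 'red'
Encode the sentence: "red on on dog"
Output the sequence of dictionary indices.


Look up each word in the dictionary:
  'red' -> 4
  'on' -> 3
  'on' -> 3
  'dog' -> 0

Encoded: [4, 3, 3, 0]


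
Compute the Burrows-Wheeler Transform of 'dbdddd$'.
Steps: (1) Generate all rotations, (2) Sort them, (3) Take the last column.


Rotations (sorted):
  0: $dbdddd -> last char: d
  1: bdddd$d -> last char: d
  2: d$dbddd -> last char: d
  3: dbdddd$ -> last char: $
  4: dd$dbdd -> last char: d
  5: ddd$dbd -> last char: d
  6: dddd$db -> last char: b


BWT = ddd$ddb


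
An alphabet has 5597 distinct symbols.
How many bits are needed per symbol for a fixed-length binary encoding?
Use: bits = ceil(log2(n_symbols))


log2(5597) = 12.4504
Bracket: 2^12 = 4096 < 5597 <= 2^13 = 8192
So ceil(log2(5597)) = 13

bits = ceil(log2(5597)) = ceil(12.4504) = 13 bits


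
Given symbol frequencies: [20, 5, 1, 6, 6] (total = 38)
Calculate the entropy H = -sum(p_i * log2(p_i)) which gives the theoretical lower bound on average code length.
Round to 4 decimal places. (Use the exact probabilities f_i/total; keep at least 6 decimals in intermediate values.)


Per-symbol terms -p_i * log2(p_i) with p_i = f_i/38:
  p = 20/38 = 0.526316: log2(p) = -0.925999, -p*log2(p) = 0.487368
  p = 5/38 = 0.131579: log2(p) = -2.925999, -p*log2(p) = 0.385000
  p = 1/38 = 0.026316: log2(p) = -5.247928, -p*log2(p) = 0.138103
  p = 6/38 = 0.157895: log2(p) = -2.662965, -p*log2(p) = 0.420468
  p = 6/38 = 0.157895: log2(p) = -2.662965, -p*log2(p) = 0.420468
H = 0.487368 + 0.385000 + 0.138103 + 0.420468 + 0.420468 = 1.851407

H = 1.8514 bits/symbol
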